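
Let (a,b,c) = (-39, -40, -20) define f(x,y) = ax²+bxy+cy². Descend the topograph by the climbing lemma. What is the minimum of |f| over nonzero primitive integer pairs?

translate: b→-38 (≡40 mod 78), so (39,40,20)→(39,-38,19)
flip: (39,-38,19)→(19,38,39)
translate: b→0 (≡38 mod 38), so (19,38,39)→(19,0,20)
reduced (well bottom): (19,0,20) with a≤c, −a<b≤a
well minimum |f| = |-19| = 19 (negative-definite)

19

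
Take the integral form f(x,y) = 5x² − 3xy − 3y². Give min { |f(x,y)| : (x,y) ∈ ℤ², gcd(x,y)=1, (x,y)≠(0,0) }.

descent: ρ → (-3,3,5)  [lands on river]
river: ρ → (5,7,-1)
river: ρ → (-1,7,5)
river: ρ → (5,3,-3)
closes: descent 1, river 4
min |a| on river = 1

1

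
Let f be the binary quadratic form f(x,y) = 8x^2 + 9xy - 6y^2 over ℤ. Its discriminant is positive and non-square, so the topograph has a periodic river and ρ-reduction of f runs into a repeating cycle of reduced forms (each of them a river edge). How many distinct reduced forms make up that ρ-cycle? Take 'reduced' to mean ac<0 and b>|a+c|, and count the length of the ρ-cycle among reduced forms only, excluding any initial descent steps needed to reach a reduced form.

D = 273, ⌊√D⌋ = 16
river: ρ → (-6,15,2)
river: ρ → (2,13,-13)
river: ρ → (-13,13,2)
river: ρ → (2,15,-6)
river: ρ → (-6,9,8)
river: ρ → (8,7,-7)
river: ρ → (-7,7,8)
river: ρ → (8,9,-6)
ρ-cycle length = 8 (tail of 0 descent steps not counted)

8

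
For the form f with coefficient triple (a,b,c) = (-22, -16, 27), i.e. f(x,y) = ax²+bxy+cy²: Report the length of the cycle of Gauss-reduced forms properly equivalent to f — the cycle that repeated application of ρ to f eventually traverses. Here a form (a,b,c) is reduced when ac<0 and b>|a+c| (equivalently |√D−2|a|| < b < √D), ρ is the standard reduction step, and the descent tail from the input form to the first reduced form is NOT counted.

D = 2632, ⌊√D⌋ = 51
descent: ρ → (27,16,-22)  [lands on river]
river: ρ → (-22,28,21)
river: ρ → (21,14,-29)
river: ρ → (-29,44,6)
river: ρ → (6,40,-43)
river: ρ → (-43,46,3)
river: ρ → (3,50,-11)
river: ρ → (-11,38,27)
ρ-cycle length = 8 (tail of 1 descent step not counted)

8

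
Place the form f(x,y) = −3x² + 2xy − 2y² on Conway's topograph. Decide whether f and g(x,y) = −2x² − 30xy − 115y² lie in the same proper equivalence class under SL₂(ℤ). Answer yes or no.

D₁ = -20, D₂ = -20
f is negative-definite; reduce −f:
−f: flip: (3,-2,2)→(2,2,3)
−f: reduced (well bottom): (2,2,3) with a≤c, −a<b≤a
flip sign back: reduced form of f is (-2,-2,-3)
g is negative-definite; reduce −g:
−g: translate: b→2 (≡30 mod 4), so (2,30,115)→(2,2,3)
−g: reduced (well bottom): (2,2,3) with a≤c, −a<b≤a
flip sign back: reduced form of g is (-2,-2,-3)
reduced forms (-2, -2, -3) vs (-2, -2, -3) ⇒ equivalent

yes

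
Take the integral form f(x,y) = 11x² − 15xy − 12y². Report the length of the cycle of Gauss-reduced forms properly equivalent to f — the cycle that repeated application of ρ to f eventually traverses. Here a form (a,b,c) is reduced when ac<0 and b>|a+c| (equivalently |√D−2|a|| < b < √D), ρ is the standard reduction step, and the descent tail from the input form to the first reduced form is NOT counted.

D = 753, ⌊√D⌋ = 27
descent: ρ → (-12,15,11)  [lands on river]
river: ρ → (11,7,-16)
river: ρ → (-16,25,2)
river: ρ → (2,27,-3)
river: ρ → (-3,27,2)
river: ρ → (2,25,-16)
river: ρ → (-16,7,11)
river: ρ → (11,15,-12)
river: ρ → (-12,9,14)
river: ρ → (14,19,-7)
river: ρ → (-7,23,8)
river: ρ → (8,25,-4)
river: ρ → (-4,23,14)
river: ρ → (14,5,-13)
river: ρ → (-13,21,6)
river: ρ → (6,27,-1)
river: ρ → (-1,27,6)
river: ρ → (6,21,-13)
river: ρ → (-13,5,14)
river: ρ → (14,23,-4)
river: ρ → (-4,25,8)
river: ρ → (8,23,-7)
river: ρ → (-7,19,14)
river: ρ → (14,9,-12)
ρ-cycle length = 24 (tail of 1 descent step not counted)

24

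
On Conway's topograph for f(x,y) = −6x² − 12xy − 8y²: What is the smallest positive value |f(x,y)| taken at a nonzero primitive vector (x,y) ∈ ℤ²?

translate: b→0 (≡12 mod 12), so (6,12,8)→(6,0,2)
flip: (6,0,2)→(2,0,6)
reduced (well bottom): (2,0,6) with a≤c, −a<b≤a
well minimum |f| = |-2| = 2 (negative-definite)

2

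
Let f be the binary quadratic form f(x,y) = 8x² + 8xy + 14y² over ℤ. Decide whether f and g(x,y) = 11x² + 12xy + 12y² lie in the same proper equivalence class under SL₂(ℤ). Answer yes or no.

D₁ = -384, D₂ = -384
f: reduced (well bottom): (8,8,14) with a≤c, −a<b≤a
g: translate: b→-10 (≡12 mod 22), so (11,12,12)→(11,-10,11)
g: flip: (11,-10,11)→(11,10,11)
g: reduced (well bottom): (11,10,11) with a≤c, −a<b≤a
reduced forms (8, 8, 14) vs (11, 10, 11) ⇒ inequivalent

no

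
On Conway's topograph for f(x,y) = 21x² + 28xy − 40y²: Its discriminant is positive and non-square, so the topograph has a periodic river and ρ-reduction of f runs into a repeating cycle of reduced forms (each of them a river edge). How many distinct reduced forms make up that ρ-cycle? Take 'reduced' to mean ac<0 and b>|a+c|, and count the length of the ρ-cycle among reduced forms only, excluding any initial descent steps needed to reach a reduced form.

D = 4144, ⌊√D⌋ = 64
river: ρ → (-40,52,9)
river: ρ → (9,56,-28)
river: ρ → (-28,56,9)
river: ρ → (9,52,-40)
river: ρ → (-40,28,21)
river: ρ → (21,56,-12)
river: ρ → (-12,64,1)
river: ρ → (1,64,-12)
river: ρ → (-12,56,21)
river: ρ → (21,28,-40)
ρ-cycle length = 10 (tail of 0 descent steps not counted)

10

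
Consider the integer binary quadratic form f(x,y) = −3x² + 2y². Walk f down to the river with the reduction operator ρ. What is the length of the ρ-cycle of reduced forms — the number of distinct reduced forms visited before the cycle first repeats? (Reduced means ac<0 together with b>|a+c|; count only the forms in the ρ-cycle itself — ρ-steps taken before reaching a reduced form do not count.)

D = 24, ⌊√D⌋ = 4
descent: ρ → (2,4,-1)  [lands on river]
river: ρ → (-1,4,2)
ρ-cycle length = 2 (tail of 1 descent step not counted)

2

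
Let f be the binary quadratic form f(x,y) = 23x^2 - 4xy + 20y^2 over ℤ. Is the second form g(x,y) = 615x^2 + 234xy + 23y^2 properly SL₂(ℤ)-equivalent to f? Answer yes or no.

D₁ = -1824, D₂ = -1824
f: flip: (23,-4,20)→(20,4,23)
f: reduced (well bottom): (20,4,23) with a≤c, −a<b≤a
g: flip: (615,234,23)→(23,-234,615)
g: translate: b→-4 (≡-234 mod 46), so (23,-234,615)→(23,-4,20)
g: flip: (23,-4,20)→(20,4,23)
g: reduced (well bottom): (20,4,23) with a≤c, −a<b≤a
reduced forms (20, 4, 23) vs (20, 4, 23) ⇒ equivalent

yes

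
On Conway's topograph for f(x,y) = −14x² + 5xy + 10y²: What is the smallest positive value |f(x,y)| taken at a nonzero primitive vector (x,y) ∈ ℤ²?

river: ρ → (10,15,-9)
river: ρ → (-9,21,4)
river: ρ → (4,19,-14)
river: ρ → (-14,9,9)
river: ρ → (9,9,-14)
river: ρ → (-14,19,4)
river: ρ → (4,21,-9)
river: ρ → (-9,15,10)
river: ρ → (10,5,-14)
river: ρ → (-14,23,1)
river: ρ → (1,23,-14)
river: ρ → (-14,5,10)
closes: descent 0, river 12
min |a| on river = 1

1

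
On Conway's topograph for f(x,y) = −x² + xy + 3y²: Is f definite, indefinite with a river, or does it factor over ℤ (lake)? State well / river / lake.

D = b²−4ac = 1² − 4·(-1)·3 = 13
D > 0 non-square ⇒ indefinite ⇒ periodic river

river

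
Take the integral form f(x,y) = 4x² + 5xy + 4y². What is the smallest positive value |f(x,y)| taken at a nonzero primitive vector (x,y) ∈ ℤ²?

translate: b→-3 (≡5 mod 8), so (4,5,4)→(4,-3,3)
flip: (4,-3,3)→(3,3,4)
reduced (well bottom): (3,3,4) with a≤c, −a<b≤a
well minimum = a = 3

3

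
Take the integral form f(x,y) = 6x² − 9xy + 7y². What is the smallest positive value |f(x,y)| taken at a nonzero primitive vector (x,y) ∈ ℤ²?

translate: b→3 (≡-9 mod 12), so (6,-9,7)→(6,3,4)
flip: (6,3,4)→(4,-3,6)
reduced (well bottom): (4,-3,6) with a≤c, −a<b≤a
well minimum = a = 4

4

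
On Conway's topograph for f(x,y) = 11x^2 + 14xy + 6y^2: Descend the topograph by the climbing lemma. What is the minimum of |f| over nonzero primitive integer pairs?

translate: b→-8 (≡14 mod 22), so (11,14,6)→(11,-8,3)
flip: (11,-8,3)→(3,8,11)
translate: b→2 (≡8 mod 6), so (3,8,11)→(3,2,6)
reduced (well bottom): (3,2,6) with a≤c, −a<b≤a
well minimum = a = 3

3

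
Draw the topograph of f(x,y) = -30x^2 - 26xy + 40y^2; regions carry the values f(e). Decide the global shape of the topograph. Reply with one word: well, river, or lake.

D = b²−4ac = (-26)² − 4·(-30)·40 = 5476
D = 74² is a perfect square ⇒ form factors over ℤ ⇒ lakes

lake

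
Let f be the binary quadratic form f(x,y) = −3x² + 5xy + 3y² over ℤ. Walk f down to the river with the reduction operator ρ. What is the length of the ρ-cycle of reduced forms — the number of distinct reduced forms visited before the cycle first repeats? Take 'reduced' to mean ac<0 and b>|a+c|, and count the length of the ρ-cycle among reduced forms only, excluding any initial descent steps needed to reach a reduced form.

D = 61, ⌊√D⌋ = 7
river: ρ → (3,7,-1)
river: ρ → (-1,7,3)
river: ρ → (3,5,-3)
river: ρ → (-3,7,1)
river: ρ → (1,7,-3)
river: ρ → (-3,5,3)
ρ-cycle length = 6 (tail of 0 descent steps not counted)

6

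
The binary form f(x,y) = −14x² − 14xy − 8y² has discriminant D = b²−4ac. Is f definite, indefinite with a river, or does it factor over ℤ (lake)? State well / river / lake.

D = b²−4ac = (-14)² − 4·(-14)·(-8) = -252
D < 0 ⇒ definite ⇒ every region one sign ⇒ single well

well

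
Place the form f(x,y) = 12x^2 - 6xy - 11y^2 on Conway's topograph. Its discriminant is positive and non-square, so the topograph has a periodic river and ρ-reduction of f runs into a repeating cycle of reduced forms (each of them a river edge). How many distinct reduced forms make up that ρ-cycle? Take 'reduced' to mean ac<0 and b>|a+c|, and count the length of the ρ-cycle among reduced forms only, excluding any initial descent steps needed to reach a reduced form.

D = 564, ⌊√D⌋ = 23
descent: ρ → (-11,6,12)  [lands on river]
river: ρ → (12,18,-5)
river: ρ → (-5,22,4)
river: ρ → (4,18,-15)
river: ρ → (-15,12,7)
river: ρ → (7,16,-11)
ρ-cycle length = 6 (tail of 1 descent step not counted)

6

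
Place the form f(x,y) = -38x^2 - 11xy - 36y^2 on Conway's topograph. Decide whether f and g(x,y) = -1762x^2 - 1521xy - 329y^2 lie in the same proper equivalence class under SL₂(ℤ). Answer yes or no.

D₁ = -5351, D₂ = -5351
f is negative-definite; reduce −f:
−f: flip: (38,11,36)→(36,-11,38)
−f: reduced (well bottom): (36,-11,38) with a≤c, −a<b≤a
flip sign back: reduced form of f is (-36,11,-38)
g is negative-definite; reduce −g:
−g: flip: (1762,1521,329)→(329,-1521,1762)
−g: translate: b→-205 (≡-1521 mod 658), so (329,-1521,1762)→(329,-205,36)
−g: flip: (329,-205,36)→(36,205,329)
−g: translate: b→-11 (≡205 mod 72), so (36,205,329)→(36,-11,38)
−g: reduced (well bottom): (36,-11,38) with a≤c, −a<b≤a
flip sign back: reduced form of g is (-36,11,-38)
reduced forms (-36, 11, -38) vs (-36, 11, -38) ⇒ equivalent

yes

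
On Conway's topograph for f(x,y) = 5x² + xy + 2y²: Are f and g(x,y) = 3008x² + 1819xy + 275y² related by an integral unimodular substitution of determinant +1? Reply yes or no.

D₁ = -39, D₂ = -39
f: flip: (5,1,2)→(2,-1,5)
f: reduced (well bottom): (2,-1,5) with a≤c, −a<b≤a
g: flip: (3008,1819,275)→(275,-1819,3008)
g: translate: b→-169 (≡-1819 mod 550), so (275,-1819,3008)→(275,-169,26)
g: flip: (275,-169,26)→(26,169,275)
g: translate: b→13 (≡169 mod 52), so (26,169,275)→(26,13,2)
g: flip: (26,13,2)→(2,-13,26)
g: translate: b→-1 (≡-13 mod 4), so (2,-13,26)→(2,-1,5)
g: reduced (well bottom): (2,-1,5) with a≤c, −a<b≤a
reduced forms (2, -1, 5) vs (2, -1, 5) ⇒ equivalent

yes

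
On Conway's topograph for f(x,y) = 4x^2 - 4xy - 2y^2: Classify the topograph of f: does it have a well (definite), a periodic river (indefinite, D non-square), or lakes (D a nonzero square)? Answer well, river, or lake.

D = b²−4ac = (-4)² − 4·4·(-2) = 48
D > 0 non-square ⇒ indefinite ⇒ periodic river

river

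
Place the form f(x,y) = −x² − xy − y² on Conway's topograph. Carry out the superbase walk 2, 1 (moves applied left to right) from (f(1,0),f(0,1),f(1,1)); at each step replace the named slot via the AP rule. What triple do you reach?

start (-1,-1,-3) = (f(1,0),f(0,1),f(1,1))
replace slot 2: 2·((-1)+(-3)) − (-1) = -7 → (-1,-7,-3)
replace slot 1: 2·((-7)+(-3)) − (-1) = -19 → (-19,-7,-3)

-19,-7,-3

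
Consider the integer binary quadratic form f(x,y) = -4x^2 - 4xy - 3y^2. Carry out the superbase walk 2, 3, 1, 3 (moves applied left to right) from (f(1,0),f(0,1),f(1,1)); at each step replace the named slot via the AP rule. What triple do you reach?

start (-4,-3,-11) = (f(1,0),f(0,1),f(1,1))
replace slot 2: 2·((-4)+(-11)) − (-3) = -27 → (-4,-27,-11)
replace slot 3: 2·((-4)+(-27)) − (-11) = -51 → (-4,-27,-51)
replace slot 1: 2·((-27)+(-51)) − (-4) = -152 → (-152,-27,-51)
replace slot 3: 2·((-152)+(-27)) − (-51) = -307 → (-152,-27,-307)

-152,-27,-307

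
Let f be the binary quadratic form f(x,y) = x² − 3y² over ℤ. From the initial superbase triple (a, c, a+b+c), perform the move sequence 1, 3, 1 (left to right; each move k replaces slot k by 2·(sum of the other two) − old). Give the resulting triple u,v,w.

start (1,-3,-2) = (f(1,0),f(0,1),f(1,1))
replace slot 1: 2·((-3)+(-2)) − 1 = -11 → (-11,-3,-2)
replace slot 3: 2·((-11)+(-3)) − (-2) = -26 → (-11,-3,-26)
replace slot 1: 2·((-3)+(-26)) − (-11) = -47 → (-47,-3,-26)

-47,-3,-26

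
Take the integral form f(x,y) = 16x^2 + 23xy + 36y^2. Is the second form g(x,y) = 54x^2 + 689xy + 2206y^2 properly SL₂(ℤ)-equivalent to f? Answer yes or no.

D₁ = -1775, D₂ = -1775
f: translate: b→-9 (≡23 mod 32), so (16,23,36)→(16,-9,29)
f: reduced (well bottom): (16,-9,29) with a≤c, −a<b≤a
g: translate: b→41 (≡689 mod 108), so (54,689,2206)→(54,41,16)
g: flip: (54,41,16)→(16,-41,54)
g: translate: b→-9 (≡-41 mod 32), so (16,-41,54)→(16,-9,29)
g: reduced (well bottom): (16,-9,29) with a≤c, −a<b≤a
reduced forms (16, -9, 29) vs (16, -9, 29) ⇒ equivalent

yes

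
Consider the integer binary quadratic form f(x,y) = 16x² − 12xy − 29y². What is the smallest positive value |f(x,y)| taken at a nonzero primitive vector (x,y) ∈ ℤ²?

descent: ρ → (-29,12,16)
descent: ρ → (16,20,-25)  [lands on river]
river: ρ → (-25,30,11)
river: ρ → (11,36,-16)
river: ρ → (-16,28,19)
river: ρ → (19,10,-25)
river: ρ → (-25,40,4)
river: ρ → (4,40,-25)
river: ρ → (-25,10,19)
river: ρ → (19,28,-16)
river: ρ → (-16,36,11)
river: ρ → (11,30,-25)
river: ρ → (-25,20,16)
river: ρ → (16,44,-1)
river: ρ → (-1,44,16)
closes: descent 2, river 14
min |a| on river = 1

1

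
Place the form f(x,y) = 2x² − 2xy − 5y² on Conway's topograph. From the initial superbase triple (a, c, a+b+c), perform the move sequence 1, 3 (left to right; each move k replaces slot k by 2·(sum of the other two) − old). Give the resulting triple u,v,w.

start (2,-5,-5) = (f(1,0),f(0,1),f(1,1))
replace slot 1: 2·((-5)+(-5)) − 2 = -22 → (-22,-5,-5)
replace slot 3: 2·((-22)+(-5)) − (-5) = -49 → (-22,-5,-49)

-22,-5,-49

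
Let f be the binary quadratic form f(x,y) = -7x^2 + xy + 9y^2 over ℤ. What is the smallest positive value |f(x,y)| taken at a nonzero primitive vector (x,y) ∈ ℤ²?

descent: ρ → (9,-1,-7)
descent: ρ → (-7,15,1)  [lands on river]
river: ρ → (1,15,-7)
river: ρ → (-7,13,3)
river: ρ → (3,11,-11)
river: ρ → (-11,11,3)
river: ρ → (3,13,-7)
closes: descent 2, river 6
min |a| on river = 1

1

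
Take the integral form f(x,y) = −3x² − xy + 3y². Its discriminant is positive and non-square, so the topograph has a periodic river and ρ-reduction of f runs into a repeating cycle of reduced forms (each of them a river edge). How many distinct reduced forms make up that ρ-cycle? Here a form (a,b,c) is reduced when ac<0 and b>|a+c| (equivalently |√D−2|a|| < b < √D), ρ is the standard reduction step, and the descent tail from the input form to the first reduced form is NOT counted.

D = 37, ⌊√D⌋ = 6
descent: ρ → (3,1,-3)  [lands on river]
river: ρ → (-3,5,1)
river: ρ → (1,5,-3)
river: ρ → (-3,1,3)
river: ρ → (3,5,-1)
river: ρ → (-1,5,3)
ρ-cycle length = 6 (tail of 1 descent step not counted)

6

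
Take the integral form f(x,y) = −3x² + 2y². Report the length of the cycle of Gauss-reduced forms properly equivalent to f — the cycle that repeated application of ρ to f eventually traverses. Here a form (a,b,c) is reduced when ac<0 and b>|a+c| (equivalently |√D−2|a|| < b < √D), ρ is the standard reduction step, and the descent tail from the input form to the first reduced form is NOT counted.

D = 24, ⌊√D⌋ = 4
descent: ρ → (2,4,-1)  [lands on river]
river: ρ → (-1,4,2)
ρ-cycle length = 2 (tail of 1 descent step not counted)

2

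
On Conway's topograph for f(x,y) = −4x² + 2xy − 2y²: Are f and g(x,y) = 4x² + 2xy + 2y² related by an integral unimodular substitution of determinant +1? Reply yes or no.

D₁ = -28, D₂ = -28
f is negative-definite; reduce −f:
−f: flip: (4,-2,2)→(2,2,4)
−f: reduced (well bottom): (2,2,4) with a≤c, −a<b≤a
flip sign back: reduced form of f is (-2,-2,-4)
g: flip: (4,2,2)→(2,-2,4)
g: translate: b→2 (≡-2 mod 4), so (2,-2,4)→(2,2,4)
g: reduced (well bottom): (2,2,4) with a≤c, −a<b≤a
reduced forms (-2, -2, -4) vs (2, 2, 4) ⇒ inequivalent

no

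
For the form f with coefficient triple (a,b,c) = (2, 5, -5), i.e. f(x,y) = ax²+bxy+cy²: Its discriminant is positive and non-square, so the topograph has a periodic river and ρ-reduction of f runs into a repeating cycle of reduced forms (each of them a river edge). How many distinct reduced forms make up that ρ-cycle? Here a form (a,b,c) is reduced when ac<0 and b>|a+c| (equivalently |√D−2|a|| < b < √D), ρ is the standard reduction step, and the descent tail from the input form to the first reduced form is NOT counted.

D = 65, ⌊√D⌋ = 8
river: ρ → (-5,5,2)
river: ρ → (2,7,-2)
river: ρ → (-2,5,5)
river: ρ → (5,5,-2)
river: ρ → (-2,7,2)
river: ρ → (2,5,-5)
ρ-cycle length = 6 (tail of 0 descent steps not counted)

6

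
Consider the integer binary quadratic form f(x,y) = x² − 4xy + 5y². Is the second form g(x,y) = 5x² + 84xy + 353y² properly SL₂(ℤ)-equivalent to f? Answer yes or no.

D₁ = -4, D₂ = -4
f: translate: b→0 (≡-4 mod 2), so (1,-4,5)→(1,0,1)
f: reduced (well bottom): (1,0,1) with a≤c, −a<b≤a
g: translate: b→4 (≡84 mod 10), so (5,84,353)→(5,4,1)
g: flip: (5,4,1)→(1,-4,5)
g: translate: b→0 (≡-4 mod 2), so (1,-4,5)→(1,0,1)
g: reduced (well bottom): (1,0,1) with a≤c, −a<b≤a
reduced forms (1, 0, 1) vs (1, 0, 1) ⇒ equivalent

yes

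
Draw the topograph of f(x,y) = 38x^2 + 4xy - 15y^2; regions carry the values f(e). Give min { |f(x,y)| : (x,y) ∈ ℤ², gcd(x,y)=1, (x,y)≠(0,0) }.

descent: ρ → (-15,26,27)  [lands on river]
river: ρ → (27,28,-14)
river: ρ → (-14,28,27)
river: ρ → (27,26,-15)
river: ρ → (-15,34,19)
river: ρ → (19,42,-7)
river: ρ → (-7,42,19)
river: ρ → (19,34,-15)
closes: descent 1, river 8
min |a| on river = 7

7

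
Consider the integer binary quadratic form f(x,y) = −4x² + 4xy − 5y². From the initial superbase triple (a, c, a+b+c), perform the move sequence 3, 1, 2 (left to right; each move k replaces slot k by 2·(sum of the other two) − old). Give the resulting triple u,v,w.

start (-4,-5,-5) = (f(1,0),f(0,1),f(1,1))
replace slot 3: 2·((-4)+(-5)) − (-5) = -13 → (-4,-5,-13)
replace slot 1: 2·((-5)+(-13)) − (-4) = -32 → (-32,-5,-13)
replace slot 2: 2·((-32)+(-13)) − (-5) = -85 → (-32,-85,-13)

-32,-85,-13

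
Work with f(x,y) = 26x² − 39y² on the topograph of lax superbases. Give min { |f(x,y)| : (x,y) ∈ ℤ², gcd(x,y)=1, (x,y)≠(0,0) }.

descent: ρ → (-39,0,26)
descent: ρ → (26,52,-13)  [lands on river]
river: ρ → (-13,52,26)
closes: descent 2, river 2
min |a| on river = 13

13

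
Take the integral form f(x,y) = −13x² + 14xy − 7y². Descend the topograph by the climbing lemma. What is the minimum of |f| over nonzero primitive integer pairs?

translate: b→12 (≡-14 mod 26), so (13,-14,7)→(13,12,6)
flip: (13,12,6)→(6,-12,13)
translate: b→0 (≡-12 mod 12), so (6,-12,13)→(6,0,7)
reduced (well bottom): (6,0,7) with a≤c, −a<b≤a
well minimum |f| = |-6| = 6 (negative-definite)

6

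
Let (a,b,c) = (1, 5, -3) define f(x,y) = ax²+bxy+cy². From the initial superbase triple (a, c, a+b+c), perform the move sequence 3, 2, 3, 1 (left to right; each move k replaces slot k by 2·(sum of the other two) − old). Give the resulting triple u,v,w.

start (1,-3,3) = (f(1,0),f(0,1),f(1,1))
replace slot 3: 2·(1+(-3)) − 3 = -7 → (1,-3,-7)
replace slot 2: 2·(1+(-7)) − (-3) = -9 → (1,-9,-7)
replace slot 3: 2·(1+(-9)) − (-7) = -9 → (1,-9,-9)
replace slot 1: 2·((-9)+(-9)) − 1 = -37 → (-37,-9,-9)

-37,-9,-9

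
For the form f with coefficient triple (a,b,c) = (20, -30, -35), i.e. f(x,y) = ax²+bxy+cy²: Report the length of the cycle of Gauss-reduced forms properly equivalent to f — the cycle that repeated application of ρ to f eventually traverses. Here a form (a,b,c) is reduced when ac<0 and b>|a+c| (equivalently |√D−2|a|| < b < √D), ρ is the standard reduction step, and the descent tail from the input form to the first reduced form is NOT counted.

D = 3700, ⌊√D⌋ = 60
descent: ρ → (-35,30,20)  [lands on river]
river: ρ → (20,50,-15)
river: ρ → (-15,40,35)
river: ρ → (35,30,-20)
river: ρ → (-20,50,15)
river: ρ → (15,40,-35)
ρ-cycle length = 6 (tail of 1 descent step not counted)

6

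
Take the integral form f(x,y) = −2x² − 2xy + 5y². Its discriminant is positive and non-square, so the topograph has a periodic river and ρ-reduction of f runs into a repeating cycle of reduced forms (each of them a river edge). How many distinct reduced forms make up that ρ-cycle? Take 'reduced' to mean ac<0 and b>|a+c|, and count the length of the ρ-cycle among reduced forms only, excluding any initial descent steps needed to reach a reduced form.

D = 44, ⌊√D⌋ = 6
descent: ρ → (5,2,-2)
descent: ρ → (-2,6,1)  [lands on river]
river: ρ → (1,6,-2)
ρ-cycle length = 2 (tail of 2 descent steps not counted)

2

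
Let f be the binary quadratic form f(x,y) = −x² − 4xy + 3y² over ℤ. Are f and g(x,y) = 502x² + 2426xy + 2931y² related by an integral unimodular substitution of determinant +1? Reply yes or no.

D₁ = 28, D₂ = 28
river cycle of f (length 4): (3, 4, -1), (-1, 4, 3), (3, 2, -2), (-2, 2, 3)
river cycle of g (length 4): (3, 4, -1), (-1, 4, 3), (3, 2, -2), (-2, 2, 3)
cycles coincide ⇒ equivalent

yes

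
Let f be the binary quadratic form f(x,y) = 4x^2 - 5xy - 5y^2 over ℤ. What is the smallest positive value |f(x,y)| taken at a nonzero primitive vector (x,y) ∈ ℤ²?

descent: ρ → (-5,5,4)  [lands on river]
river: ρ → (4,3,-6)
river: ρ → (-6,9,1)
river: ρ → (1,9,-6)
river: ρ → (-6,3,4)
river: ρ → (4,5,-5)
closes: descent 1, river 6
min |a| on river = 1

1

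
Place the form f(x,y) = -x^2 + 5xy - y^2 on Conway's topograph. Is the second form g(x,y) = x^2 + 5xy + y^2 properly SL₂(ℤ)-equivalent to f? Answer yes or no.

D₁ = 21, D₂ = 21
river cycle of f (length 2): (-1, 3, 3), (3, 3, -1)
river cycle of g (length 2): (1, 3, -3), (-3, 3, 1)
cycles differ ⇒ inequivalent

no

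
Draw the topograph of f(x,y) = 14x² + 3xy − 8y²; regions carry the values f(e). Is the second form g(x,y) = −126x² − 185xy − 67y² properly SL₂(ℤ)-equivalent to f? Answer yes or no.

D₁ = 457, D₂ = 457
river cycle of f (length 46): (-8, 13, 9), (9, 5, -12), (-12, 19, 2), (2, 21, -2), (-2, 19, 12), (12, 5, -9), (-9, 13, 8), (8, 19, -3), (-3, 17, 14), (14, 11, -6), … (36 more)
river cycle of g (length 46): (-8, 13, 9), (9, 5, -12), (-12, 19, 2), (2, 21, -2), (-2, 19, 12), (12, 5, -9), (-9, 13, 8), (8, 19, -3), (-3, 17, 14), (14, 11, -6), … (36 more)
cycles coincide ⇒ equivalent

yes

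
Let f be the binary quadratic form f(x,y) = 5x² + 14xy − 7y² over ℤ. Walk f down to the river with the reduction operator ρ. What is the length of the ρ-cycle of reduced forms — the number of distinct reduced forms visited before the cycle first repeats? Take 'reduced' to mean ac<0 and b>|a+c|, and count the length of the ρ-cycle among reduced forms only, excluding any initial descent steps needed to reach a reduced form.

D = 336, ⌊√D⌋ = 18
river: ρ → (-7,14,5)
river: ρ → (5,16,-4)
river: ρ → (-4,16,5)
river: ρ → (5,14,-7)
ρ-cycle length = 4 (tail of 0 descent steps not counted)

4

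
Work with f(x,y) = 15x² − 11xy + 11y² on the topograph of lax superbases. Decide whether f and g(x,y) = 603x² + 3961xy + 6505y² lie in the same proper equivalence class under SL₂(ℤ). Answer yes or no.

D₁ = -539, D₂ = -539
f: flip: (15,-11,11)→(11,11,15)
f: reduced (well bottom): (11,11,15) with a≤c, −a<b≤a
g: translate: b→343 (≡3961 mod 1206), so (603,3961,6505)→(603,343,49)
g: flip: (603,343,49)→(49,-343,603)
g: translate: b→49 (≡-343 mod 98), so (49,-343,603)→(49,49,15)
g: flip: (49,49,15)→(15,-49,49)
g: translate: b→11 (≡-49 mod 30), so (15,-49,49)→(15,11,11)
g: flip: (15,11,11)→(11,-11,15)
g: translate: b→11 (≡-11 mod 22), so (11,-11,15)→(11,11,15)
g: reduced (well bottom): (11,11,15) with a≤c, −a<b≤a
reduced forms (11, 11, 15) vs (11, 11, 15) ⇒ equivalent

yes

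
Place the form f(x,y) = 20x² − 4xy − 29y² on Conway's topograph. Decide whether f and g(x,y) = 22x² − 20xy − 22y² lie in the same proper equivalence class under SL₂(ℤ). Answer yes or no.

D₁ = 2336, D₂ = 2336
river cycle of f (length 4): (20, 36, -13), (-13, 42, 11), (11, 46, -5), (-5, 44, 20)
river cycle of g (length 8): (-22, 20, 22), (22, 24, -20), (-20, 16, 26), (26, 36, -10), (-10, 44, 10), (10, 36, -26), (-26, 16, 20), (20, 24, -22)
cycles differ ⇒ inequivalent

no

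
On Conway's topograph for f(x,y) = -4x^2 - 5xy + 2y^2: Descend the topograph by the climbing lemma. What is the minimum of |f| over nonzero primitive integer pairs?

descent: ρ → (2,5,-4)  [lands on river]
river: ρ → (-4,3,3)
river: ρ → (3,3,-4)
river: ρ → (-4,5,2)
river: ρ → (2,7,-1)
river: ρ → (-1,7,2)
closes: descent 1, river 6
min |a| on river = 1

1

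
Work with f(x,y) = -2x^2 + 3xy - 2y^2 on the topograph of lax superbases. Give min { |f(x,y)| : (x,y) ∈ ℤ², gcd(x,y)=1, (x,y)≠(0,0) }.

translate: b→1 (≡-3 mod 4), so (2,-3,2)→(2,1,1)
flip: (2,1,1)→(1,-1,2)
translate: b→1 (≡-1 mod 2), so (1,-1,2)→(1,1,2)
reduced (well bottom): (1,1,2) with a≤c, −a<b≤a
well minimum |f| = |-1| = 1 (negative-definite)

1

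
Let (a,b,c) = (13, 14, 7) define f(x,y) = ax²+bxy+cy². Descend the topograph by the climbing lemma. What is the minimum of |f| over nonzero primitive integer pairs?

translate: b→-12 (≡14 mod 26), so (13,14,7)→(13,-12,6)
flip: (13,-12,6)→(6,12,13)
translate: b→0 (≡12 mod 12), so (6,12,13)→(6,0,7)
reduced (well bottom): (6,0,7) with a≤c, −a<b≤a
well minimum = a = 6

6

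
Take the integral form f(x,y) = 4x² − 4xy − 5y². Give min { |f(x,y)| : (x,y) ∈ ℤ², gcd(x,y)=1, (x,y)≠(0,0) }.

descent: ρ → (-5,4,4)  [lands on river]
river: ρ → (4,4,-5)
river: ρ → (-5,6,3)
river: ρ → (3,6,-5)
closes: descent 1, river 4
min |a| on river = 3

3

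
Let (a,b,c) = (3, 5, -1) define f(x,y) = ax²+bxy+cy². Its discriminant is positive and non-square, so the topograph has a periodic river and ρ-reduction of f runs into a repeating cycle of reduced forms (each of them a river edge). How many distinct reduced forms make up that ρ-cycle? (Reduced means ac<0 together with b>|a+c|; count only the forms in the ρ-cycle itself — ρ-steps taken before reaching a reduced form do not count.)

D = 37, ⌊√D⌋ = 6
river: ρ → (-1,5,3)
river: ρ → (3,1,-3)
river: ρ → (-3,5,1)
river: ρ → (1,5,-3)
river: ρ → (-3,1,3)
river: ρ → (3,5,-1)
ρ-cycle length = 6 (tail of 0 descent steps not counted)

6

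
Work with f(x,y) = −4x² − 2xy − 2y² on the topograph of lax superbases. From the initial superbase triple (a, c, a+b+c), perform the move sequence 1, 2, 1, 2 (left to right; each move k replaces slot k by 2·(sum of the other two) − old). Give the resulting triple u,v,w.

start (-4,-2,-8) = (f(1,0),f(0,1),f(1,1))
replace slot 1: 2·((-2)+(-8)) − (-4) = -16 → (-16,-2,-8)
replace slot 2: 2·((-16)+(-8)) − (-2) = -46 → (-16,-46,-8)
replace slot 1: 2·((-46)+(-8)) − (-16) = -92 → (-92,-46,-8)
replace slot 2: 2·((-92)+(-8)) − (-46) = -154 → (-92,-154,-8)

-92,-154,-8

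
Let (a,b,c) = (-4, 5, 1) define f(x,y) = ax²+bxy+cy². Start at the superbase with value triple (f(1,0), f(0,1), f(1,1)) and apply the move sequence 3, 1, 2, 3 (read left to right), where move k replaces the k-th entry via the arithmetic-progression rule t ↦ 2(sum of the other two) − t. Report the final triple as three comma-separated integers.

start (-4,1,2) = (f(1,0),f(0,1),f(1,1))
replace slot 3: 2·((-4)+1) − 2 = -8 → (-4,1,-8)
replace slot 1: 2·(1+(-8)) − (-4) = -10 → (-10,1,-8)
replace slot 2: 2·((-10)+(-8)) − 1 = -37 → (-10,-37,-8)
replace slot 3: 2·((-10)+(-37)) − (-8) = -86 → (-10,-37,-86)

-10,-37,-86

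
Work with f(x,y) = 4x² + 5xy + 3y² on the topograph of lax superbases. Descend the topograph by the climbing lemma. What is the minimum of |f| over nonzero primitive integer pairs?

translate: b→-3 (≡5 mod 8), so (4,5,3)→(4,-3,2)
flip: (4,-3,2)→(2,3,4)
translate: b→-1 (≡3 mod 4), so (2,3,4)→(2,-1,3)
reduced (well bottom): (2,-1,3) with a≤c, −a<b≤a
well minimum = a = 2

2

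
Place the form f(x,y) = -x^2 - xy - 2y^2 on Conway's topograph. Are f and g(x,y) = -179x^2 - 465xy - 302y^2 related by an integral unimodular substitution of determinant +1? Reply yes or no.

D₁ = -7, D₂ = -7
f is negative-definite; reduce −f:
−f: reduced (well bottom): (1,1,2) with a≤c, −a<b≤a
flip sign back: reduced form of f is (-1,-1,-2)
g is negative-definite; reduce −g:
−g: translate: b→107 (≡465 mod 358), so (179,465,302)→(179,107,16)
−g: flip: (179,107,16)→(16,-107,179)
−g: translate: b→-11 (≡-107 mod 32), so (16,-107,179)→(16,-11,2)
−g: flip: (16,-11,2)→(2,11,16)
−g: translate: b→-1 (≡11 mod 4), so (2,11,16)→(2,-1,1)
−g: flip: (2,-1,1)→(1,1,2)
−g: reduced (well bottom): (1,1,2) with a≤c, −a<b≤a
flip sign back: reduced form of g is (-1,-1,-2)
reduced forms (-1, -1, -2) vs (-1, -1, -2) ⇒ equivalent

yes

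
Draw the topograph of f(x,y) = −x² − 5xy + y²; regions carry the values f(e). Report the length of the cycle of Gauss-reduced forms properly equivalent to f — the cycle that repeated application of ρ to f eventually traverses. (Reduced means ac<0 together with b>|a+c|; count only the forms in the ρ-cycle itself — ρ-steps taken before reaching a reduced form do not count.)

D = 29, ⌊√D⌋ = 5
descent: ρ → (1,5,-1)  [lands on river]
river: ρ → (-1,5,1)
ρ-cycle length = 2 (tail of 1 descent step not counted)

2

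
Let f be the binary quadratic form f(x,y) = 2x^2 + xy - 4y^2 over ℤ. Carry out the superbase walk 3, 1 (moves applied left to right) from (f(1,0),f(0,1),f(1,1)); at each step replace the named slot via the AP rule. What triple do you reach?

start (2,-4,-1) = (f(1,0),f(0,1),f(1,1))
replace slot 3: 2·(2+(-4)) − (-1) = -3 → (2,-4,-3)
replace slot 1: 2·((-4)+(-3)) − 2 = -16 → (-16,-4,-3)

-16,-4,-3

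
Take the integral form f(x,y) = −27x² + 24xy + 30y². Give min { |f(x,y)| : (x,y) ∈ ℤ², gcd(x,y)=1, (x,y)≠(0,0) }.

river: ρ → (30,36,-21)
river: ρ → (-21,48,18)
river: ρ → (18,60,-3)
river: ρ → (-3,60,18)
river: ρ → (18,48,-21)
river: ρ → (-21,36,30)
river: ρ → (30,24,-27)
river: ρ → (-27,30,27)
river: ρ → (27,24,-30)
river: ρ → (-30,36,21)
river: ρ → (21,48,-18)
river: ρ → (-18,60,3)
river: ρ → (3,60,-18)
river: ρ → (-18,48,21)
river: ρ → (21,36,-30)
river: ρ → (-30,24,27)
river: ρ → (27,30,-27)
river: ρ → (-27,24,30)
closes: descent 0, river 18
min |a| on river = 3

3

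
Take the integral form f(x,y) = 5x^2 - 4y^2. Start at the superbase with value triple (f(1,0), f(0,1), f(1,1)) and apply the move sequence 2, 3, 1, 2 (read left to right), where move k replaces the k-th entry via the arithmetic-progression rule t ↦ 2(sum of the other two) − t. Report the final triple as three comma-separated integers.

start (5,-4,1) = (f(1,0),f(0,1),f(1,1))
replace slot 2: 2·(5+1) − (-4) = 16 → (5,16,1)
replace slot 3: 2·(5+16) − 1 = 41 → (5,16,41)
replace slot 1: 2·(16+41) − 5 = 109 → (109,16,41)
replace slot 2: 2·(109+41) − 16 = 284 → (109,284,41)

109,284,41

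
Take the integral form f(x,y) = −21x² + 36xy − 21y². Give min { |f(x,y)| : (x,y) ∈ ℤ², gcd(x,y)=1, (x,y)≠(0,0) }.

translate: b→6 (≡-36 mod 42), so (21,-36,21)→(21,6,6)
flip: (21,6,6)→(6,-6,21)
translate: b→6 (≡-6 mod 12), so (6,-6,21)→(6,6,21)
reduced (well bottom): (6,6,21) with a≤c, −a<b≤a
well minimum |f| = |-6| = 6 (negative-definite)

6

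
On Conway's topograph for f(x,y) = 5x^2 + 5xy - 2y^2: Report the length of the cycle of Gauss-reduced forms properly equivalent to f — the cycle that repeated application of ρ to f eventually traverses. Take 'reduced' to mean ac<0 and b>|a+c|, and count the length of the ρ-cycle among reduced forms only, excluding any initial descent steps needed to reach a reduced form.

D = 65, ⌊√D⌋ = 8
river: ρ → (-2,7,2)
river: ρ → (2,5,-5)
river: ρ → (-5,5,2)
river: ρ → (2,7,-2)
river: ρ → (-2,5,5)
river: ρ → (5,5,-2)
ρ-cycle length = 6 (tail of 0 descent steps not counted)

6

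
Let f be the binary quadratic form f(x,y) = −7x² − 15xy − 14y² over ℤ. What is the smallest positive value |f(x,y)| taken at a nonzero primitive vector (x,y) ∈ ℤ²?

translate: b→1 (≡15 mod 14), so (7,15,14)→(7,1,6)
flip: (7,1,6)→(6,-1,7)
reduced (well bottom): (6,-1,7) with a≤c, −a<b≤a
well minimum |f| = |-6| = 6 (negative-definite)

6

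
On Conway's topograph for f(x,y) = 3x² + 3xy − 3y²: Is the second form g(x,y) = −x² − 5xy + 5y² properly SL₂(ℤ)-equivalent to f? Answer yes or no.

D₁ = 45, D₂ = 45
river cycle of f (length 2): (-3, 3, 3), (3, 3, -3)
river cycle of g (length 2): (5, 5, -1), (-1, 5, 5)
cycles differ ⇒ inequivalent

no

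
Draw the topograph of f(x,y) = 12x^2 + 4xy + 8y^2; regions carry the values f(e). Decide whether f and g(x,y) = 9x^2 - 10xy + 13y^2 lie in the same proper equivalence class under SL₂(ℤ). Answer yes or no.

D₁ = -368, D₂ = -368
f: flip: (12,4,8)→(8,-4,12)
f: reduced (well bottom): (8,-4,12) with a≤c, −a<b≤a
g: translate: b→8 (≡-10 mod 18), so (9,-10,13)→(9,8,12)
g: reduced (well bottom): (9,8,12) with a≤c, −a<b≤a
reduced forms (8, -4, 12) vs (9, 8, 12) ⇒ inequivalent

no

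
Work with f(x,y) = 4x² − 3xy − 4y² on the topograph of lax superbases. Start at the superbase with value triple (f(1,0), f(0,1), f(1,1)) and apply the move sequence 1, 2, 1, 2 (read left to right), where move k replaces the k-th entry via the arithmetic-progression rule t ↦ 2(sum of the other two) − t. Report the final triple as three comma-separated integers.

start (4,-4,-3) = (f(1,0),f(0,1),f(1,1))
replace slot 1: 2·((-4)+(-3)) − 4 = -18 → (-18,-4,-3)
replace slot 2: 2·((-18)+(-3)) − (-4) = -38 → (-18,-38,-3)
replace slot 1: 2·((-38)+(-3)) − (-18) = -64 → (-64,-38,-3)
replace slot 2: 2·((-64)+(-3)) − (-38) = -96 → (-64,-96,-3)

-64,-96,-3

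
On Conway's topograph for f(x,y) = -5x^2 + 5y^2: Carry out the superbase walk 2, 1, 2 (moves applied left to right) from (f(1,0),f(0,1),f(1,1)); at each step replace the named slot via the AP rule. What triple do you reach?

start (-5,5,0) = (f(1,0),f(0,1),f(1,1))
replace slot 2: 2·((-5)+0) − 5 = -15 → (-5,-15,0)
replace slot 1: 2·((-15)+0) − (-5) = -25 → (-25,-15,0)
replace slot 2: 2·((-25)+0) − (-15) = -35 → (-25,-35,0)

-25,-35,0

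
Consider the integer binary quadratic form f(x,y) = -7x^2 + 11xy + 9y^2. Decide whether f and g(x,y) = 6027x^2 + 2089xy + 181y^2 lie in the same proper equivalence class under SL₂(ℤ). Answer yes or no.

D₁ = 373, D₂ = 373
river cycle of f (length 14): (9, 7, -9), (-9, 11, 7), (7, 17, -3), (-3, 19, 1), (1, 19, -3), (-3, 17, 7), (7, 11, -9), (-9, 7, 9), (9, 11, -7), (-7, 17, 3), … (4 more)
river cycle of g (length 14): (9, 7, -9), (-9, 11, 7), (7, 17, -3), (-3, 19, 1), (1, 19, -3), (-3, 17, 7), (7, 11, -9), (-9, 7, 9), (9, 11, -7), (-7, 17, 3), … (4 more)
cycles coincide ⇒ equivalent

yes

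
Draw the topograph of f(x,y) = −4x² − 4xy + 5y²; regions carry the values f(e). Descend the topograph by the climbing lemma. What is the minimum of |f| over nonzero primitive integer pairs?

descent: ρ → (5,4,-4)  [lands on river]
river: ρ → (-4,4,5)
river: ρ → (5,6,-3)
river: ρ → (-3,6,5)
closes: descent 1, river 4
min |a| on river = 3

3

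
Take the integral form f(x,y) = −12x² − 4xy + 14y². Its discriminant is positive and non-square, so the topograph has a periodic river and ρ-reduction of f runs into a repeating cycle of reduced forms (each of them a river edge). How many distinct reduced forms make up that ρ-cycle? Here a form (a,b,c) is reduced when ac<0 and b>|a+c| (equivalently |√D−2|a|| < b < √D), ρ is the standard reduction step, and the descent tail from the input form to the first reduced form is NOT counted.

D = 688, ⌊√D⌋ = 26
descent: ρ → (14,4,-12)  [lands on river]
river: ρ → (-12,20,6)
river: ρ → (6,16,-18)
river: ρ → (-18,20,4)
river: ρ → (4,20,-18)
river: ρ → (-18,16,6)
river: ρ → (6,20,-12)
river: ρ → (-12,4,14)
river: ρ → (14,24,-2)
river: ρ → (-2,24,14)
ρ-cycle length = 10 (tail of 1 descent step not counted)

10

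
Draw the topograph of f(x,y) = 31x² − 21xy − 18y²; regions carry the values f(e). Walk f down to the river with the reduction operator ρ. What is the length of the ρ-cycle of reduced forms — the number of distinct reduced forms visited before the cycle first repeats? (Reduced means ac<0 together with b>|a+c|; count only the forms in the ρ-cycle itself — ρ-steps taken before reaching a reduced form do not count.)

D = 2673, ⌊√D⌋ = 51
descent: ρ → (-18,21,31)  [lands on river]
river: ρ → (31,41,-8)
river: ρ → (-8,39,36)
river: ρ → (36,33,-11)
river: ρ → (-11,33,36)
river: ρ → (36,39,-8)
river: ρ → (-8,41,31)
river: ρ → (31,21,-18)
river: ρ → (-18,51,1)
river: ρ → (1,51,-18)
ρ-cycle length = 10 (tail of 1 descent step not counted)

10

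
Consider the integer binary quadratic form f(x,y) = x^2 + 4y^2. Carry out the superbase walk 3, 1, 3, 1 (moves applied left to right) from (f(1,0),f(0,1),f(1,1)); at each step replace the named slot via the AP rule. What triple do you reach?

start (1,4,5) = (f(1,0),f(0,1),f(1,1))
replace slot 3: 2·(1+4) − 5 = 5 → (1,4,5)
replace slot 1: 2·(4+5) − 1 = 17 → (17,4,5)
replace slot 3: 2·(17+4) − 5 = 37 → (17,4,37)
replace slot 1: 2·(4+37) − 17 = 65 → (65,4,37)

65,4,37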